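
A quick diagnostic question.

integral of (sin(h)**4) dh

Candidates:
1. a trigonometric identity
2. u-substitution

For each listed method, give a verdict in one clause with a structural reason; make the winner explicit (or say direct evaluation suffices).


Verdict: a trigonometric identity — an even power like sin(h)**4 flattens under the half-angle identity into first-degree cosines you can integrate directly.
- a trigonometric identity — yes, a natural case for it.
- u-substitution: no subexpression of the integrand pairs with its own derivative as a factor — individual terms may offer their own substitutions, but any change of variable covering the whole integral would have to be constructed from outside the expression.


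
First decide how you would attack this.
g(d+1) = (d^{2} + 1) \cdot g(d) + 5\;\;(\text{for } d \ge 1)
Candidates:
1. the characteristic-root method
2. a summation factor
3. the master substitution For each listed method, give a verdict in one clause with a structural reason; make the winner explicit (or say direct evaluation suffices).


Diagnosis: a summation factor — the coefficient d^{2} + 1 drifts with the index, so no fixed root exists; normalizing by the cumulative product telescopes it.
- the characteristic-root method: the coefficients vary with the index, breaking the constant-coefficient structure the method needs.
- a summation factor — applicable, and directly so.
- the master substitution — no fixed divisor shrinks the index between calls.


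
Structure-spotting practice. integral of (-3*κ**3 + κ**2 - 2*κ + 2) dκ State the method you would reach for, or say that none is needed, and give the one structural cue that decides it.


Method: no special technique — the integrand is a sum of constant multiples of powers of κ — integrate term by term.


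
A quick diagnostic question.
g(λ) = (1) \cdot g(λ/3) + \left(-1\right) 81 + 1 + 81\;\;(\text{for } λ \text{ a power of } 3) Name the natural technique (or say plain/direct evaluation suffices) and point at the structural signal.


Verdict: the master substitution — the argument contracts 3-fold per step: reindex λ exponentially and solve the linear recurrence in the new index.


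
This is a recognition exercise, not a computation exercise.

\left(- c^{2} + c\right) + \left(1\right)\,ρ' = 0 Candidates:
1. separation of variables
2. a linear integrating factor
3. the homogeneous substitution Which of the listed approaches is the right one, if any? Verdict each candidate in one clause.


Verdict: no special technique — solved for the derivative, ρ never appears on the right — this is a direct integration in c, not a differential-equations problem at heart.
- separation of variables — separation is only trivially available — with the unknown absent from the slope this is a direct integration, not a separation problem.
- a linear integrating factor: the linear template holds only trivially here (the unknown is absent, so the coefficient is zero) — the method is not the natural label.
- the homogeneous substitution: the ratio of the variables does not determine the slope.


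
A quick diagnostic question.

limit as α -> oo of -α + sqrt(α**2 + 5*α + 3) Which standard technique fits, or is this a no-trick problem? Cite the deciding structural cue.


Diagnosis: conjugate multiplication — the ∞ − ∞ radical form is the exact trigger for the conjugate maneuver.


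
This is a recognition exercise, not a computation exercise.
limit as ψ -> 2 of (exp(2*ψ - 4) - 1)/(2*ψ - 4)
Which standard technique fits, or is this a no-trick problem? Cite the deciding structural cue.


Verdict: l'Hôpital's rule (0/0) — substituting 2 gives 0 over 0; differentiate top and bottom once and re-evaluate. The standard small-argument limits would also carry it; the rule is the systematic route.


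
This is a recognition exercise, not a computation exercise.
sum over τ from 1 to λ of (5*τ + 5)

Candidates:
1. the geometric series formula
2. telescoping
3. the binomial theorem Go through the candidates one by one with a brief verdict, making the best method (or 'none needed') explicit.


Verdict: no special technique — constant-multiple powers of τ with no cancellation partners and no common ratio — use the standard power-sum formulas.
- the geometric series formula: the term-to-term ratio changes with the index, so the geometric formula cannot close it.
- telescoping: in the displayed form, no term reappears at a neighboring index to cancel against.
- the binomial theorem: no binomial coefficients pair up with complementary powers here.


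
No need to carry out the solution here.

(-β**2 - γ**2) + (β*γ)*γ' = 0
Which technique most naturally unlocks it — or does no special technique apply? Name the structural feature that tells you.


Technique: the homogeneous substitution — scaling β and γ together leaves the slope fixed — it depends only on γ/β, so substitute the ratio. A Bernoulli substitution is a fair alternative on this equation directly; the homogeneous reading takes it as given.


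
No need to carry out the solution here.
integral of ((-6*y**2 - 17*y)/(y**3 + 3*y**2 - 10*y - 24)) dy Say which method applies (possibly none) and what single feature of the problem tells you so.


Diagnosis: partial fractions — with y**3 + 3*y**2 - 10*y - 24 factorable and the degree on top strictly smaller, simple-fraction decomposition is immediate.


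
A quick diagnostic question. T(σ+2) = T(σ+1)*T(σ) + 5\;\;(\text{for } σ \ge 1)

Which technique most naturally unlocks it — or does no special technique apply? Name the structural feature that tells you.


Method: no special technique — the map from one term to the next is curved, not linear, so linear closed-form machinery does not attach.


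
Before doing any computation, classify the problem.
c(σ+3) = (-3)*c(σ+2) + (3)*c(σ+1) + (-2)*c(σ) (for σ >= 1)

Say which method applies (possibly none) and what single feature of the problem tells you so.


Best approach: the characteristic-root method — because shifting σ leaves the equation's coefficients unchanged, exponential trials reduce it to algebra.


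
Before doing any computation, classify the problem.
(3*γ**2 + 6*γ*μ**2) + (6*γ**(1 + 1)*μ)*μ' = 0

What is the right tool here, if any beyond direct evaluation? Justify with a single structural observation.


Verdict: the exact-equation method — equality of cross partials is the green light — assemble the potential function term by term.


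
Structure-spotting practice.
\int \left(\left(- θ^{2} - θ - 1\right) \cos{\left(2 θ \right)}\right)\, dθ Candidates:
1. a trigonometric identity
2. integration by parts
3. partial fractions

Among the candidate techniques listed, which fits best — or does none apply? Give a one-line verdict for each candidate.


Verdict: integration by parts — a polynomial factor - θ^{2} - θ - 1 multiplies \cos{\left(2 θ \right)}; differentiating - θ^{2} - θ - 1 lowers its degree while \cos{\left(2 θ \right)} integrates cleanly, so parts wins.
- a trigonometric identity: neither the even-power reduction nor the product-to-sum identity applies to this structure.
- integration by parts: yes, a natural case for it.
- partial fractions — there is no rational-function structure to decompose.


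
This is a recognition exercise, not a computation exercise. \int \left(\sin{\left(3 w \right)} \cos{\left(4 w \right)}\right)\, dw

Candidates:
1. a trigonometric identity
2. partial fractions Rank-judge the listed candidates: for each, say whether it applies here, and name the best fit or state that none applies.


Method: a trigonometric identity — mixed-frequency products such as \sin{\left(3 w \right)} \cos{\left(4 w \right)} are designed for the product-to-sum formula.
- a trigonometric identity — yes — fits the structure here.
- partial fractions: there is no rational-function structure to decompose.


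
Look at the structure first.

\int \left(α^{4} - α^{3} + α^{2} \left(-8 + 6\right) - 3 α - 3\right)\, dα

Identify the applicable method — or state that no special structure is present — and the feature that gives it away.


Technique: no special technique — every term is a constant multiple of a power of α; term-wise power-rule integration needs no preliminary transformation.


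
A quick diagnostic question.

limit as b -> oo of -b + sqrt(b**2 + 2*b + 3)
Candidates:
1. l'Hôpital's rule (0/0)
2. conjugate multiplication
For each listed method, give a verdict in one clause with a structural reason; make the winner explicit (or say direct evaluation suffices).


Technique: conjugate multiplication — turning the difference into a conjugate-rationalized ratio makes the limit readable.
- l'Hôpital's rule (0/0): substitution produces ∞ − ∞ rather than a vanishing quotient; the rule needs a 0/0 ratio to act on.
- conjugate multiplication — yes, a natural case for it.


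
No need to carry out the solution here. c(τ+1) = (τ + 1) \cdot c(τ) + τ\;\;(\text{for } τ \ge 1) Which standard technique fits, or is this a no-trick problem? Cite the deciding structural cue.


Verdict: a summation factor — because the multiplier τ + 1 is index-dependent, divide through by its running product and sum the resulting differences.


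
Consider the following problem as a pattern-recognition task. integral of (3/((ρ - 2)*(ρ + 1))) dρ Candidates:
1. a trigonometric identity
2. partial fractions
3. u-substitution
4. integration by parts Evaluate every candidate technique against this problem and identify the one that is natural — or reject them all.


Verdict: partial fractions — a proper rational integrand whose denominator splits into simpler factors — decompose into partial fractions first.
- a trigonometric identity: there is no trigonometric structure at all — the integrand carries no sine or cosine to rewrite.
- partial fractions — yes, a natural case for it.
- u-substitution — no subexpression of the integrand serves as a whole-integral substitution inner — individual terms may offer their own, but none carries its derivative as a factor of the full integrand; a working change of variable would have to be constructed from outside the expression.
- integration by parts: there is no nonconstant-polynomial-times-kernel split with an exp, sine, cosine (degree-1 argument), or logarithm partner.


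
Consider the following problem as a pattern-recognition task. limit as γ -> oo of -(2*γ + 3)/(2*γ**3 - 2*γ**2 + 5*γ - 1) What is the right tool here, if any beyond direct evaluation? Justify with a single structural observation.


Method: dominant-term comparison — as γ grows, only the highest-degree terms matter — compare leading terms and read the limit off. Viewed as a single quotient this is an ∞/∞ form — an at-infinity application of l'Hôpital's rule would also resolve it; comparing leading growth reads the answer without differentiating.


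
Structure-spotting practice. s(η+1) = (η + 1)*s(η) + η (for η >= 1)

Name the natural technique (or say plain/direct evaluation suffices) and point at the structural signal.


Diagnosis: a summation factor — one-term recursion with variable weight η + 1 is solved by product normalization, not by root-finding.


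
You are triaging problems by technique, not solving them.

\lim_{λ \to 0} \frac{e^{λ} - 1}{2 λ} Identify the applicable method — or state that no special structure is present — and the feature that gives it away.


Diagnosis: l'Hôpital's rule (0/0) — the 0/0 form at 0 is the signature situation for l'Hôpital's rule. The standard small-argument limits would also carry it; the rule is the systematic route.


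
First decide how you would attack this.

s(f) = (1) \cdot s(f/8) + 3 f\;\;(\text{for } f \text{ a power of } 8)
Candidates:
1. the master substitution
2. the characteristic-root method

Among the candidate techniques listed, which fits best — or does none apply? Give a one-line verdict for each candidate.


Method: the master substitution — the argument contracts 8-fold per step: reindex f exponentially and solve the linear recurrence in the new index.
- the master substitution: applicable, and directly so.
- the characteristic-root method — a divided-index call is not the fixed-shift linear shape that characteristic roots solve.


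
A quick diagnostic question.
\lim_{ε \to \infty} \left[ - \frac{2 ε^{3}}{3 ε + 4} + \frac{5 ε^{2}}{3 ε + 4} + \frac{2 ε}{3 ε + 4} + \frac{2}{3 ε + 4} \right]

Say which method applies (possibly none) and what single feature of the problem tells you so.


Best approach: dominant-term comparison — as ε grows, only the highest-degree terms matter — compare leading terms and read the limit off. Differentiating the expression as a single quotient would eventually settle it as well; matching dominant growth settles it immediately.


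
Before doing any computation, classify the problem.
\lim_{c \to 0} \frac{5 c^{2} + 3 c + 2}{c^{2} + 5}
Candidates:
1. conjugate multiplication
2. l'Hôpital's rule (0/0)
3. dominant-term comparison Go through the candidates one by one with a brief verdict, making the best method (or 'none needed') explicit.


Technique: no special technique — no denominator vanishes and nothing blows up at 0: direct substitution is the whole computation.
- conjugate multiplication — no difference of divergent radicals appears, so rationalizing has nothing to cancel.
- l'Hôpital's rule (0/0) — substituting the point gives a finite value outright — there is no indeterminate clash to repair.
- dominant-term comparison: no ranking of term growth rates resolves the limit here.


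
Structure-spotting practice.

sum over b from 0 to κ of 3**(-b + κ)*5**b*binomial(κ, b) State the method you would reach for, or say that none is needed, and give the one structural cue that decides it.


Method: the binomial theorem — the summand is term b of a binomial expansion in 5 and 3; the whole sum is a single power.


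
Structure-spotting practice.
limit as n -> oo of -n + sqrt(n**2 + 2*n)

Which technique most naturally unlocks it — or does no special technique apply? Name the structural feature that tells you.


Method: conjugate multiplication — infinity minus infinity with a radical in play — multiply by the conjugate so the divergences of sqrt(n**2 + 2*n) and n annihilate.


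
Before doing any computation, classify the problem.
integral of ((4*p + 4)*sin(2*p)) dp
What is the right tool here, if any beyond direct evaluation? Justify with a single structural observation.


Method: integration by parts — 4*p + 4 dies after finitely many derivatives while sin(2*p) cycles under integration — the tabular/parts setup.


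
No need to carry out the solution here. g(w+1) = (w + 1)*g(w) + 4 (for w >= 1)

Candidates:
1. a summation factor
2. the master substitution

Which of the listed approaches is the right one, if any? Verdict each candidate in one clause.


Verdict: a summation factor — one step of memory with a weight w + 1 that changes as the index grows — the summation-factor construction is built for this.
- a summation factor — yes, a natural case for it.
- the master substitution: with no divided-index recursive call, reindexing by powers of a base buys nothing.


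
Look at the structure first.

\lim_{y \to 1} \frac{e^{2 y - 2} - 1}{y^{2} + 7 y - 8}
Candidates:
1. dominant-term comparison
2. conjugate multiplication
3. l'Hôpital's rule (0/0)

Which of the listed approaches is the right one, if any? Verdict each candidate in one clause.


Best approach: l'Hôpital's rule (0/0) — plug in 1: top and bottom both hit zero, so differentiate each and retry. Known elementary limits would finish this too — the rule just bypasses the case analysis.
- dominant-term comparison: leading-power comparison does not apply to this form.
- conjugate multiplication — no difference of divergent radicals appears, so rationalizing has nothing to cancel.
- l'Hôpital's rule (0/0) — yes — fits the structure here.


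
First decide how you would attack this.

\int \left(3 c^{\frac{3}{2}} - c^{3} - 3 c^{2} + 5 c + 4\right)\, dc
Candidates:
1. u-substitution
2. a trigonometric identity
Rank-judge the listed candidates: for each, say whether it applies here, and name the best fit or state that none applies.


Best approach: no special technique — nothing composite, nothing rational, nothing trigonometric — each constant-multiple power of c integrates by the power rule alone.
- u-substitution — no subexpression of the integrand pairs with its own derivative as a factor — individual terms may offer their own substitutions, but any change of variable covering the whole integral would have to be constructed from outside the expression.
- a trigonometric identity — no sine or cosine appears, so there is nothing for a trigonometric identity to act on.


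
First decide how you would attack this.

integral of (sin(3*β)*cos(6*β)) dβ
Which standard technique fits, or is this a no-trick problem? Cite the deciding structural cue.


Best approach: a trigonometric identity — cross-frequency products like sin(3*β)*cos(6*β) are the textbook product-to-sum case — the identity converts them to directly integrable sinusoids.


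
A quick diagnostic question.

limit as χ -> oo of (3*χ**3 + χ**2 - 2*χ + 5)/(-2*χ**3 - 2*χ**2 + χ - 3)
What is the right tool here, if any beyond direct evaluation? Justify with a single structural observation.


Best approach: dominant-term comparison — at large χ only the top-degree terms survive; compare the leading terms and the limit falls out. Differentiating the expression as a single quotient would eventually settle it as well; matching dominant growth settles it immediately.


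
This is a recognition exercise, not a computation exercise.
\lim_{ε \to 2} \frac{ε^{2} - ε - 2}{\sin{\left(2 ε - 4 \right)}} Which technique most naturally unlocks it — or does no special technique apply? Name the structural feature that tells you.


Diagnosis: l'Hôpital's rule (0/0) — substituting 2 gives 0 over 0; differentiate top and bottom once and re-evaluate. Expanding numerator and denominator to first order gives the same value — the rule automates exactly that.


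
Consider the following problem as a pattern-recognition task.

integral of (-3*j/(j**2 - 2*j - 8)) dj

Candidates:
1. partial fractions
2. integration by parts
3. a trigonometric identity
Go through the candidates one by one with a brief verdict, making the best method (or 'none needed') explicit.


Best approach: partial fractions — the factorization of j**2 - 2*j - 8 is the whole battle; after it, each term is a table integral.
- partial fractions: a fit — the right tool for this form.
- integration by parts — no split into a nonconstant polynomial times one of the standard kernels — exp, sine, or cosine of a linear argument, or a logarithm — applies here.
- a trigonometric identity — with no trigonometric functions present, identity rewriting has no target.


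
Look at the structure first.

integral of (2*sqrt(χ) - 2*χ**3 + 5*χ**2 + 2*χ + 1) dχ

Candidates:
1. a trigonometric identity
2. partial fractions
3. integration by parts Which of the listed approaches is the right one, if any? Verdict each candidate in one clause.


Diagnosis: no special technique — nothing composite, nothing rational, nothing trigonometric — each constant-multiple power of χ integrates by the power rule alone.
- a trigonometric identity — no sine or cosine appears, so there is nothing for a trigonometric identity to act on.
- partial fractions — the expression is not a ratio of polynomials that decomposes further.
- integration by parts — no split into a nonconstant polynomial times one of the standard kernels — exp, sine, or cosine of a linear argument, or a logarithm — applies here.


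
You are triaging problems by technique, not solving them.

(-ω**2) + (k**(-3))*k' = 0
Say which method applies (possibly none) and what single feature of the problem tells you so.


Diagnosis: separation of variables — one side of the product carries the independent variable, the other the unknown — the textbook separation shape. One could also solve this as an exact equation; with each coefficient in its own variable, separating is the same work with fewer steps.


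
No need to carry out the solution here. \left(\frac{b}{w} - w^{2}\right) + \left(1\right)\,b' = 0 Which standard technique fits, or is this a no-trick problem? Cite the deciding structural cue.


Best approach: a linear integrating factor — linear in the unknown with genuine forcing: multiply through by the exponential of the integrated coefficient and the left side closes into one derivative.


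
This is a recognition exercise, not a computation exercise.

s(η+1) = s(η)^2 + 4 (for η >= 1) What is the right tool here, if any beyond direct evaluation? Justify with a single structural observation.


Diagnosis: no special technique — the sequence value feeds back through itself nonlinearly — linear superposition fails, and every superposition-based closed form fails with it.


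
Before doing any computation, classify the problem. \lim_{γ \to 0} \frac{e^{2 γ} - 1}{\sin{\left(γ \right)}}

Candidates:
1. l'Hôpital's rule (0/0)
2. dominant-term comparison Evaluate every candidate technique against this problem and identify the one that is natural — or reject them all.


Method: l'Hôpital's rule (0/0) — plug in 0: top and bottom both hit zero, so differentiate each and retry. The standard small-argument limits would also carry it; the rule is the systematic route.
- l'Hôpital's rule (0/0): yes, a natural case for it.
- dominant-term comparison: no dominant-degree comparison decides it.


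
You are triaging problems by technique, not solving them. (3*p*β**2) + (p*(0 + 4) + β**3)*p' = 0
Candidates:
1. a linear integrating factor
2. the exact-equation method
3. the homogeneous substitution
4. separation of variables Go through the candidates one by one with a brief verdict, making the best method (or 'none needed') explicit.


Diagnosis: the exact-equation method — 3*p*β**2 and (p*(0 + 4) + β**3) pass the exactness check on the nose, so no integrating factor in β or p is needed at all.
- a linear integrating factor — the unknown enters nonlinearly (through a power, a denominator, or a transcendental function), which the linear integrating-factor recipe cannot absorb as-is — any repair would come from a preliminary substitution, not the factor.
- the exact-equation method — applies; the problem has the shape this method handles.
- the homogeneous substitution: the slope is not a function of the ratio of the variables alone.
- separation of variables — the two dependences do not factor apart.


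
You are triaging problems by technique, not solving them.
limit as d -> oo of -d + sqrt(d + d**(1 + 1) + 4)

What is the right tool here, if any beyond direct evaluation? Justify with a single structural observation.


Technique: conjugate multiplication — the difference sqrt(d + d**(1 + 1) + 4) - d is an ∞ − ∞ stalemate; its conjugate partner breaks the tie.


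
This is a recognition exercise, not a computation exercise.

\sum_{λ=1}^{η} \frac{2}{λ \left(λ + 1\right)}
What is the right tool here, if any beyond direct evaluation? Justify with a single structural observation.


Technique: telescoping — poles of \frac{2}{λ \left(λ + 1\right)} differ by an integer, the telltale of a telescoping partial-fraction sum.


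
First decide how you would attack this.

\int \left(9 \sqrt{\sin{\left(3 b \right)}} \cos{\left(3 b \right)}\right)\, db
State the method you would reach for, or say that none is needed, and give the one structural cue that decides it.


Best approach: u-substitution — read it as f(\sin{\left(3 b \right)}) times a constant multiple of d(\sin{\left(3 b \right)}): one substitution, u = \sin{\left(3 b \right)}, finishes it.


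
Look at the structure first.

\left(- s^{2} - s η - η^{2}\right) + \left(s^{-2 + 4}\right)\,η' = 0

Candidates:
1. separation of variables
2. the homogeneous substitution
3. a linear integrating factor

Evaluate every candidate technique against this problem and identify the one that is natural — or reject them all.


Verdict: the homogeneous substitution — scaling s and η together leaves the slope fixed — it depends only on η/s, so substitute the ratio.
- separation of variables — no algebra isolates the independent variable on one side and the unknown on the other.
- the homogeneous substitution: a fit — the right tool for this form.
- a linear integrating factor — the unknown enters nonlinearly (through a power, a denominator, or a transcendental function), which the linear integrating-factor recipe cannot absorb as-is — any repair would come from a preliminary substitution, not the factor.


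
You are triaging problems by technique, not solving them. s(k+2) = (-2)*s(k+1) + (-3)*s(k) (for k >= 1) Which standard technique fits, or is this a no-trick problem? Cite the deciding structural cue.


Technique: the characteristic-root method — the recurrence treats every index alike (constant coefficients, no forcing) — precisely the regime where r^k trials close it.


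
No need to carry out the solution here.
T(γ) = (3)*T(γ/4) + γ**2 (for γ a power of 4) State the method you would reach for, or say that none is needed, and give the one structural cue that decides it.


Verdict: the master substitution — the argument contracts 4-fold per step: reindex γ exponentially and solve the linear recurrence in the new index.


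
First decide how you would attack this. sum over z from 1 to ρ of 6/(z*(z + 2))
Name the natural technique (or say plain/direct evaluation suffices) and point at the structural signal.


Diagnosis: telescoping — integer-spaced poles in 6/(z*(z + 2)) are the telescoping signature in disguise.


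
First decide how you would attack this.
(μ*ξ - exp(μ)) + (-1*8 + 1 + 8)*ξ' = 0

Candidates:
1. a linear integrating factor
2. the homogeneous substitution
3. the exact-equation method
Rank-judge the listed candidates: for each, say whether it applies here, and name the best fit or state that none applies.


Technique: a linear integrating factor — the unknown enters only to the first power against a nonzero forcing term — the integrating-factor template applies directly.
- a linear integrating factor — yes — fits the structure here.
- the homogeneous substitution: rescaling both variables together changes the slope, so no ratio substitution collapses it.
- the exact-equation method — the mixed partial derivatives differ, so the left side is not a total differential.


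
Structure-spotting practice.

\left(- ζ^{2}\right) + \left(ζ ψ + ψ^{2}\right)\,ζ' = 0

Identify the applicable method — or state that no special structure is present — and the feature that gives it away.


Diagnosis: the homogeneous substitution — the slope is degree-zero homogeneous: the ratio substitution v = ζ/ψ collapses it. This can also be massaged into Bernoulli form (the roles of the variables may need exchanging); the homogeneous substitution avoids that setup.


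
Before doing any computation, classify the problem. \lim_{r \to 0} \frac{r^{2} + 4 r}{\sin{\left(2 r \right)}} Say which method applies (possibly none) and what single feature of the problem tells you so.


Verdict: l'Hôpital's rule (0/0) — the 0/0 form at 0 is the signature situation for l'Hôpital's rule. The standard small-argument limits would also carry it; the rule is the systematic route.


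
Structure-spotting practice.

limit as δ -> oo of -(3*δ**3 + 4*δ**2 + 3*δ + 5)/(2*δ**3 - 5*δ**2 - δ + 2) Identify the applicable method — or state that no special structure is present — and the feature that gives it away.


Diagnosis: dominant-term comparison — as δ grows, only the highest-degree terms matter — compare leading terms and read the limit off. Viewed as a single quotient this is an ∞/∞ form — an at-infinity application of l'Hôpital's rule would also resolve it; comparing leading growth reads the answer without differentiating.


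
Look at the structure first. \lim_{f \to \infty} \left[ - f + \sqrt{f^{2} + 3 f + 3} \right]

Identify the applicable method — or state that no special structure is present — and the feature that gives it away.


Method: conjugate multiplication — divergence minus divergence hides a finite answer — expose it by pairing \sqrt{f^{2} + 3 f + 3} - f with its conjugate.


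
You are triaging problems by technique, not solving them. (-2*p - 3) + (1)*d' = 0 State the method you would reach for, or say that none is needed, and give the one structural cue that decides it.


Verdict: no special technique — solved for the derivative, no d appears — this is antidifferentiation in p wearing ODE clothing.


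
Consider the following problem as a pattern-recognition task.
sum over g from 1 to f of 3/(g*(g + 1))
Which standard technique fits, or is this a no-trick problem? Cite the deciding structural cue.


Technique: telescoping — integer-spaced poles in 3/(g*(g + 1)) are the telescoping signature in disguise.


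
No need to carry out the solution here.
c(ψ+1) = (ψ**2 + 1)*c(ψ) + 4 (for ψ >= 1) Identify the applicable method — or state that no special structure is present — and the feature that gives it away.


Best approach: a summation factor — first-order, linear, moving coefficient ψ**2 + 1: the discrete analogue of an integrating factor handles it.


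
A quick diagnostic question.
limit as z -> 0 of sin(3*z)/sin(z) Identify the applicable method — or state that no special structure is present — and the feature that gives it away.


Technique: l'Hôpital's rule (0/0) — both numerator and denominator vanish at 0: the genuine 0/0 indeterminate that l'Hôpital exists for. A first-order expansion at the point is an equally standard path; the rule packages it.


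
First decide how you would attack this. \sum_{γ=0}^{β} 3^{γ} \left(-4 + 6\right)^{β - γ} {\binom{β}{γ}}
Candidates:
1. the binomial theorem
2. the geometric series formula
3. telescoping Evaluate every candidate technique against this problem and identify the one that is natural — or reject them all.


Method: the binomial theorem — {\binom{β}{γ}} weighting matched powers of 3 and (-4 + 6) is the expanded form of (3 + (-4 + 6))^β — fold it back up.
- the binomial theorem: yes, a natural case for it.
- the geometric series formula: consecutive terms are not related by a fixed multiplier.
- telescoping — writing out consecutive terms as given produces no pairwise cancellation.


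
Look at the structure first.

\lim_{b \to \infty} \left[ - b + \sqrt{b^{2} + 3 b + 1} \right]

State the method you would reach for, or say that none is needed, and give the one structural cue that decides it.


Method: conjugate multiplication — the difference \sqrt{b^{2} + 3 b + 1} - b is an ∞ − ∞ stalemate; its conjugate partner breaks the tie.


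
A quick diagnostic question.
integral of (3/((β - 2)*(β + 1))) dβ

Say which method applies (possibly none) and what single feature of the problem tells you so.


Method: partial fractions — the bottom factors while the top stays lower-degree — split into simple fractions and integrate piece by piece.


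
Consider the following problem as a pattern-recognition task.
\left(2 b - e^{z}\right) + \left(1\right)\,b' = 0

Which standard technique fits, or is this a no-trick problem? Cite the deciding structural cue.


Verdict: a linear integrating factor — b appears only to the first power with coefficient 2 — the classic integrating-factor setup.


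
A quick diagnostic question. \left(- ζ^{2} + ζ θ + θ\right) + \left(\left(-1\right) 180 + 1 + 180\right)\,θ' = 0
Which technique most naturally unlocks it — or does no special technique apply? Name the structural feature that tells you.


Diagnosis: a linear integrating factor — the unknown enters only to the first power against a nonzero forcing term — the integrating-factor template applies directly.


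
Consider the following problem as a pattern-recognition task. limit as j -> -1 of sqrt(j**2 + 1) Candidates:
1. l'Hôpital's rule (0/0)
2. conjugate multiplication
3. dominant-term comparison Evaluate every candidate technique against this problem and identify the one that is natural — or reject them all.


Verdict: no special technique — no zero denominators, no indeterminate clash at -1 — substitute and read off the value.
- l'Hôpital's rule (0/0): substituting the point gives a finite value outright — there is no indeterminate clash to repair.
- conjugate multiplication — there is no infinity-minus-infinity radical difference to rationalize.
- dominant-term comparison: leading-power comparison does not apply to this form.


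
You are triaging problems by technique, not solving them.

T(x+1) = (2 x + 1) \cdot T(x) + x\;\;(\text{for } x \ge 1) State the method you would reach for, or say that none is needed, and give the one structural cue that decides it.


Technique: a summation factor — an index-dependent multiplier 2 x + 1 rules out characteristic roots; a summation factor converts it to a pure difference.


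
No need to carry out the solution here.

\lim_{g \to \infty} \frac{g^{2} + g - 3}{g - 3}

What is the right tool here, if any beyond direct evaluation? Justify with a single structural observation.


Best approach: dominant-term comparison — divide by the highest power of g present: lower-order terms vanish and the dominant ratio remains. Differentiating the expression as a single quotient would eventually settle it as well; matching dominant growth settles it immediately.


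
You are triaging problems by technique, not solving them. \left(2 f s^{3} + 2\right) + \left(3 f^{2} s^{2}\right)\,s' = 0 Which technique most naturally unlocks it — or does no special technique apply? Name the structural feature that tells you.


Best approach: the exact-equation method — the compatibility test passes: the s-derivative of 2 f s^{3} + 2 matches the f-derivative of 3 f^{2} s^{2}, so integrate a potential.


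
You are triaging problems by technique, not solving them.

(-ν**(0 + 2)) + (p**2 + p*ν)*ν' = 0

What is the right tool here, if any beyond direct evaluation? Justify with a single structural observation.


Method: the homogeneous substitution — the slope's numerator and denominator have matching total degree, so it depends only on ν/p and the ratio substitution collapses it. With the right rearrangement (exchanging the roles of the variables where needed), this also fits a Bernoulli template; the homogeneous substitution reads the structure directly.


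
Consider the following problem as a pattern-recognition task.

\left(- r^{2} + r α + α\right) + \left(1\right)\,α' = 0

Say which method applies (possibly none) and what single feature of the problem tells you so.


Method: a linear integrating factor — linear in the unknown with genuine forcing: multiply through by the exponential of the integrated coefficient and the left side closes into one derivative.


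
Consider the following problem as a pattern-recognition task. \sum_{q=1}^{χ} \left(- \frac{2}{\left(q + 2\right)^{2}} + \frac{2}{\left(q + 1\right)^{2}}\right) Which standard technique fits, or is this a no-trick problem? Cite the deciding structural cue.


Technique: telescoping — the piece each term subtracts is \frac{2}{\left(q + 1\right)^{2}} advanced by one index, and it reappears with a plus sign leading the following term — the sum collapses to its boundary terms.


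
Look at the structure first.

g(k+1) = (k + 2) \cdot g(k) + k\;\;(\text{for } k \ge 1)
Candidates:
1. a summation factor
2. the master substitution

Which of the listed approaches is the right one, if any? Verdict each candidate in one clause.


Diagnosis: a summation factor — one-term recursion with variable weight k + 2 is solved by product normalization, not by root-finding.
- a summation factor — yes, a natural case for it.
- the master substitution — the recursive argument is a shift of the index, not a fixed fraction of it.


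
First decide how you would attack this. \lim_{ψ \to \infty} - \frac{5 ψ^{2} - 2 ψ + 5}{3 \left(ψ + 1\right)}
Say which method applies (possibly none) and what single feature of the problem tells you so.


Diagnosis: dominant-term comparison — divide by the highest power of ψ present: lower-order terms vanish and the dominant ratio remains. Differentiating the expression as a single quotient would eventually settle it as well; matching dominant growth settles it immediately.


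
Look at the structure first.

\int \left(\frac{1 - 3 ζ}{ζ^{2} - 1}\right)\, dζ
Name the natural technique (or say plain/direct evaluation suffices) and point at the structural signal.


Method: partial fractions — once ζ^{2} - 1 is factored, each root contributes a simple-fraction term; integrate them one at a time.


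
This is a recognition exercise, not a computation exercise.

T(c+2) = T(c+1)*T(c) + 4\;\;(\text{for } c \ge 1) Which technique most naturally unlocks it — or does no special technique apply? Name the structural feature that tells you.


Technique: no special technique — once the recursion is nonlinear, characteristic roots, master substitutions, and summation factors are all off the table.


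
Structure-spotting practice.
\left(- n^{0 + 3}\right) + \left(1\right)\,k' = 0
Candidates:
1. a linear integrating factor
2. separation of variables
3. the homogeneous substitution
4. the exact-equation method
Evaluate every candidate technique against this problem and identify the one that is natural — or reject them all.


Best approach: no special technique — the slope is a pure function of n; integrate both sides and be done.
- a linear integrating factor — the linear template holds only trivially here (the unknown is absent, so the coefficient is zero) — the method is not the natural label.
- separation of variables — separation is only trivially available — with the unknown absent from the slope this is a direct integration, not a separation problem.
- the homogeneous substitution: the slope does not depend on the ratio of the variables alone.
- the exact-equation method: with the unknown absent from both coefficients, the cross-partial test holds emptily — nothing for the exact method to work on.


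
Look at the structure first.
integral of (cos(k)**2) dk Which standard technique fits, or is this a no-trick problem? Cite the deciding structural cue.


Verdict: a trigonometric identity — cos(k)**2 carries an even exponent — trade it for double-angle cosines before integrating.


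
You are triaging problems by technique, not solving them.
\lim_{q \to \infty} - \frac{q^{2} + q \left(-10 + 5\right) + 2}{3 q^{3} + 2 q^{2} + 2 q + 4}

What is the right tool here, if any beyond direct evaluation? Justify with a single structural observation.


Method: dominant-term comparison — at large q only the top-degree terms survive; compare the leading terms and the limit falls out. l'Hôpital's at-infinity variant applies to the expression viewed as a single quotient; the leading-term comparison is the direct route.


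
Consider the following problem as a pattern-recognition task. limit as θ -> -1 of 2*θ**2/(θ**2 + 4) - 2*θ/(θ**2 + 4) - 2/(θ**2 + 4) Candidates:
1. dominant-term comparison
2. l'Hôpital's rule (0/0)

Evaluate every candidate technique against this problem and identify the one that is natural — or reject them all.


Diagnosis: no special technique — no denominator vanishes and nothing blows up at -1: direct substitution is the whole computation.
- dominant-term comparison: no dominant power emerges to decide the limit by degree comparison.
- l'Hôpital's rule (0/0): substituting the point gives a finite value outright — there is no indeterminate clash to repair.
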